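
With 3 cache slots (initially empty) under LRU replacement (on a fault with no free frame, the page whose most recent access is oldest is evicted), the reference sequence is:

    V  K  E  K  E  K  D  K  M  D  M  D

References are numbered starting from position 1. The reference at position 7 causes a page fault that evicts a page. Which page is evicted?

pos 1: V: miss, frames {V}
pos 2: K: miss, frames {V,K}
pos 3: E: miss, frames {V,K,E}
pos 4: K: hit
pos 5: E: hit
pos 6: K: hit
pos 7: D: miss, evict V, frames {E,K,D}
At position 7, page V is evicted.

V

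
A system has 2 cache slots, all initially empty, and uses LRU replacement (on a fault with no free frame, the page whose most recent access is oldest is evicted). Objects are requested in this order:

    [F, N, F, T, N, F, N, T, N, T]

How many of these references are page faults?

F → miss, frames {F}
N → miss, frames {F,N}
F → hit
T → miss, evict N, frames {F,T}
N → miss, evict F, frames {T,N}
F → miss, evict T, frames {N,F}
N → hit
T → miss, evict F, frames {N,T}
N → hit
T → hit
Page faults: 6.

6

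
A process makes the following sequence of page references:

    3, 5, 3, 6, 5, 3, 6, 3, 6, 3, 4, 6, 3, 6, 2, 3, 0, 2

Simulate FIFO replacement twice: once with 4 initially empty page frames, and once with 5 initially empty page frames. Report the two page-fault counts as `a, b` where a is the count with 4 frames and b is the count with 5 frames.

4 frames: F F . F . . . . . . F . . . F F F . → 7 faults.
5 frames: F F . F . . . . . . F . . . F . F . → 6 faults.
6 < 7: adding a frame reduced faults, as is typical.

7, 6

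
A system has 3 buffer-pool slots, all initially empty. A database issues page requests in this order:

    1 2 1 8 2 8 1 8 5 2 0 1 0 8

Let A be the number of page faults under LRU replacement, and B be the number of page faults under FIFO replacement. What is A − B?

Under LRU: F F . F . . . . F F F F . F → 8 faults.
Under FIFO: F F . F . . . . F . F F . F → 7 faults.
A − B = 8 − 7 = 1.

1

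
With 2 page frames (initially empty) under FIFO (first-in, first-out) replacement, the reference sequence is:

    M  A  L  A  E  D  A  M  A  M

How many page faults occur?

M: fault, frames (M)
A: fault, frames (M A)
L: fault, evict M, frames (A L)
A: hit
E: fault, evict A, frames (L E)
D: fault, evict L, frames (E D)
A: fault, evict E, frames (D A)
M: fault, evict D, frames (A M)
A: hit
M: hit
Page faults: 7.

7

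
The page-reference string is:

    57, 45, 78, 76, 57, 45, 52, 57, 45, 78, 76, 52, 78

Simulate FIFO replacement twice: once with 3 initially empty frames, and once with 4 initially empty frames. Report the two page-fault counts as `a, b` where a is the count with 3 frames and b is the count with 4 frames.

3 frames: F F F F F F F . . F F . . → 9 faults.
4 frames: F F F F . . F F F F F F . → 10 faults.
10 > 9: adding a frame increased faults — Belady's anomaly.

9, 10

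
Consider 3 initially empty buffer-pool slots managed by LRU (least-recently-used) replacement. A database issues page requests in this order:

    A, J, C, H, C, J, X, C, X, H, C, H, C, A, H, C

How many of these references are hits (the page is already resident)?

A: fault, frames {A}
J: fault, frames {A,J}
C: fault, frames {A,J,C}
H: fault, evict A, frames {J,C,H}
C: hit
J: hit
X: fault, evict H, frames {C,J,X}
C: hit
X: hit
H: fault, evict J, frames {C,X,H}
C: hit
H: hit
C: hit
A: fault, evict X, frames {H,C,A}
H: hit
C: hit
Hits: 9.

9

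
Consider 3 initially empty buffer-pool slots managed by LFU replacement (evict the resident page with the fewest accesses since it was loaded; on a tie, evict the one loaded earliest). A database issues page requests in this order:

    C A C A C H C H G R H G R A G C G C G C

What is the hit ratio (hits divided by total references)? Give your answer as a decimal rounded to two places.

0.55

C → miss, frames {C}
A → miss, frames {C,A}
C → hit
A → hit
C → hit
H → miss, frames {C,A,H}
C → hit
H → hit
G → miss, evict A, frames {C,H,G}
R → miss, evict G, frames {C,H,R}
H → hit
G → miss, evict R, frames {C,H,G}
R → miss, evict G, frames {C,H,R}
A → miss, evict R, frames {C,H,A}
G → miss, evict A, frames {C,H,G}
C → hit
G → hit
C → hit
G → hit
C → hit
Hits: 11 of 20 references → 11/20 = 0.5500.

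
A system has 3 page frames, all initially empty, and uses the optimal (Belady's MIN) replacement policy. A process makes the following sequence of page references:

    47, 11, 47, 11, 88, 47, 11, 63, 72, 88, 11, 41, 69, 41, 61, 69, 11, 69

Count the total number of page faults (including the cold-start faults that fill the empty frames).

47: fault, frames [47]
11: fault, frames [47, 11]
47: hit
11: hit
88: fault, frames [47, 11, 88]
47: hit
11: hit
63: fault, evict 47, frames [11, 88, 63]
72: fault, evict 63, frames [11, 88, 72]
88: hit
11: hit
41: fault, evict 72, frames [11, 88, 41]
69: fault, evict 88, frames [11, 41, 69]
41: hit
61: fault, evict 41, frames [11, 69, 61]
69: hit
11: hit
69: hit
Page faults: 8.

8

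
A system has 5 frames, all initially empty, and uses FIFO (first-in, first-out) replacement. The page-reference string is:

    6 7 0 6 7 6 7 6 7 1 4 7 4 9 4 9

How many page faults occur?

6: fault, frames [6]
7: fault, frames [6, 7]
0: fault, frames [6, 7, 0]
6: hit
7: hit
6: hit
7: hit
6: hit
7: hit
1: fault, frames [6, 7, 0, 1]
4: fault, frames [6, 7, 0, 1, 4]
7: hit
4: hit
9: fault, evict 6, frames [7, 0, 1, 4, 9]
4: hit
9: hit
Page faults: 6.

6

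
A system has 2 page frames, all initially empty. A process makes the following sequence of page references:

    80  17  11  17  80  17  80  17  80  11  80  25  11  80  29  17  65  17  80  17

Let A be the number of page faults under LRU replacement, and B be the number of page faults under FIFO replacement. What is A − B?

Under LRU: F F F . F . . . . F . F F F F F F . F . → 12 faults.
Under FIFO: F F F . F F . . . F F F F F F F F . F F → 15 faults.
A − B = 12 − 15 = -3.

-3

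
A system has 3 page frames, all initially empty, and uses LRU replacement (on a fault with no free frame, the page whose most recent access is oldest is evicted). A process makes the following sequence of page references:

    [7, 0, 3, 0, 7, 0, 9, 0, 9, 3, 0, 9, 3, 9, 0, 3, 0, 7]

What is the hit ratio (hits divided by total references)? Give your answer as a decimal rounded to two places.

0.67

7 → miss, frames (7)
0 → miss, frames (7 0)
3 → miss, frames (7 0 3)
0 → hit
7 → hit
0 → hit
9 → miss, evict 3, frames (7 0 9)
0 → hit
9 → hit
3 → miss, evict 7, frames (0 9 3)
0 → hit
9 → hit
3 → hit
9 → hit
0 → hit
3 → hit
0 → hit
7 → miss, evict 9, frames (3 0 7)
Hits: 12 of 18 references → 12/18 = 0.6667.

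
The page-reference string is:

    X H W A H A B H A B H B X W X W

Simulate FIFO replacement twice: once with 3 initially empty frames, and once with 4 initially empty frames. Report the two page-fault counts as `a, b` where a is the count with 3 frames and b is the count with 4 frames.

8, 6

3 frames: F F F F . . F F . . . . F F . . → 8 faults.
4 frames: F F F F . . F . . . . . F . . . → 6 faults.
6 < 8: adding a frame reduced faults, as is typical.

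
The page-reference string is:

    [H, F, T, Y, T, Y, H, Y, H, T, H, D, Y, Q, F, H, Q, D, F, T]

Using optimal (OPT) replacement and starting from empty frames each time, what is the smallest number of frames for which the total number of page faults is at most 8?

4

f=1: 20 faults
f=2: 13 faults
f=3: 9 faults
f=4: 7 faults
f=5: 6 faults
f=6: 6 faults
Smallest f with faults ≤ 8 is 4.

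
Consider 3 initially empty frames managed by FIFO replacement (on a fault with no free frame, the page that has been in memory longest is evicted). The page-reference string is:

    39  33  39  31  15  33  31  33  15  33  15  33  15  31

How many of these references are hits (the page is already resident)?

39: miss, frames {39}
33: miss, frames {39,33}
39: hit
31: miss, frames {39,33,31}
15: miss, evict 39, frames {33,31,15}
33: hit
31: hit
33: hit
15: hit
33: hit
15: hit
33: hit
15: hit
31: hit
Hits: 10.

10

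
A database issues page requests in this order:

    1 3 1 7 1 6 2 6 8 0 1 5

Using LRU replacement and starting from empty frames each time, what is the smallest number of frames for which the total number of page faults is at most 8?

f=1: 12 faults
f=2: 9 faults
f=3: 9 faults
f=4: 9 faults
f=5: 8 faults
f=6: 8 faults
f=7: 8 faults
f=8: 8 faults
Smallest f with faults ≤ 8 is 5.

5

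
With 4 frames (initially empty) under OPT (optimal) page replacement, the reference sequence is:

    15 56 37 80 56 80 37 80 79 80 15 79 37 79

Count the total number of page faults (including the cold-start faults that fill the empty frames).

15 -> fault, frames [15]
56 -> fault, frames [15, 56]
37 -> fault, frames [15, 56, 37]
80 -> fault, frames [15, 56, 37, 80]
56 -> hit
80 -> hit
37 -> hit
80 -> hit
79 -> fault, evict 56, frames [15, 37, 80, 79]
80 -> hit
15 -> hit
79 -> hit
37 -> hit
79 -> hit
Page faults: 5.

5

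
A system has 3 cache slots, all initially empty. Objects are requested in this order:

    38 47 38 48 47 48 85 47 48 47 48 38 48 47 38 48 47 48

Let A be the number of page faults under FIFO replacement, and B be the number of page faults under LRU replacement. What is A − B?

2

Under FIFO: F F . F . . F . . . . F . F . F . . → 7 faults.
Under LRU: F F . F . . F . . . . F . . . . . . → 5 faults.
A − B = 7 − 5 = 2.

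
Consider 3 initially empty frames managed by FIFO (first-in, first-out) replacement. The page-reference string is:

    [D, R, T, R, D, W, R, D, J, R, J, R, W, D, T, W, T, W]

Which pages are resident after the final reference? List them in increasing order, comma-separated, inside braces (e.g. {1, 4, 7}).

D -> miss, frames (D)
R -> miss, frames (D R)
T -> miss, frames (D R T)
R -> hit
D -> hit
W -> miss, evict D, frames (R T W)
R -> hit
D -> miss, evict R, frames (T W D)
J -> miss, evict T, frames (W D J)
R -> miss, evict W, frames (D J R)
J -> hit
R -> hit
W -> miss, evict D, frames (J R W)
D -> miss, evict J, frames (R W D)
T -> miss, evict R, frames (W D T)
W -> hit
T -> hit
W -> hit

{D, T, W}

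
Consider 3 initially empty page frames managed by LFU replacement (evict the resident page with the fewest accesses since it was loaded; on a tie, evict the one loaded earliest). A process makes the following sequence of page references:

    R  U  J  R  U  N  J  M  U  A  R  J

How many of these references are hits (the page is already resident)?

R -> miss, frames {R}
U -> miss, frames {R,U}
J -> miss, frames {R,U,J}
R -> hit
U -> hit
N -> miss, evict J, frames {R,U,N}
J -> miss, evict N, frames {R,U,J}
M -> miss, evict J, frames {R,U,M}
U -> hit
A -> miss, evict M, frames {R,U,A}
R -> hit
J -> miss, evict A, frames {R,U,J}
Hits: 4.

4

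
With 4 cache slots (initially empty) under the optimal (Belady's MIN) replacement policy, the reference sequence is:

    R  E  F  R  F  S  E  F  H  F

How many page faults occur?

R -> fault, frames (R)
E -> fault, frames (R E)
F -> fault, frames (R E F)
R -> hit
F -> hit
S -> fault, frames (R E F S)
E -> hit
F -> hit
H -> fault, evict S, frames (R E F H)
F -> hit
Page faults: 5.

5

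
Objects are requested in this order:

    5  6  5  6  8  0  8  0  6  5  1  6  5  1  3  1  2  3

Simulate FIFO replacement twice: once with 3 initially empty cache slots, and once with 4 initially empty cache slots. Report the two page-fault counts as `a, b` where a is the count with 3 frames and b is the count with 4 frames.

3 frames: F F . . F F . . . F F F . . F . F . → 9 faults.
4 frames: F F . . F F . . . . F . F . F . F . → 8 faults.
8 < 9: adding a frame reduced faults, as is typical.

9, 8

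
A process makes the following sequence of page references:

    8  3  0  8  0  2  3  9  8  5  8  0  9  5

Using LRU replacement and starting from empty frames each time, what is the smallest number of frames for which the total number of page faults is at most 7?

f=1: 14 faults
f=2: 12 faults
f=3: 11 faults
f=4: 8 faults
f=5: 7 faults
f=6: 6 faults
Smallest f with faults ≤ 7 is 5.

5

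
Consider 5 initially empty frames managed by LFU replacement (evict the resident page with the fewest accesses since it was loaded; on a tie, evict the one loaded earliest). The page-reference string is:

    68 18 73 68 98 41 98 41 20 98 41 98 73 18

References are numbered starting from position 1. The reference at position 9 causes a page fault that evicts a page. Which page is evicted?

18

pos 1: 68 -> miss, frames [68]
pos 2: 18 -> miss, frames [68, 18]
pos 3: 73 -> miss, frames [68, 18, 73]
pos 4: 68 -> hit
pos 5: 98 -> miss, frames [68, 18, 73, 98]
pos 6: 41 -> miss, frames [68, 18, 73, 98, 41]
pos 7: 98 -> hit
pos 8: 41 -> hit
pos 9: 20 -> miss, evict 18, frames [68, 73, 98, 41, 20]
At position 9, page 18 is evicted.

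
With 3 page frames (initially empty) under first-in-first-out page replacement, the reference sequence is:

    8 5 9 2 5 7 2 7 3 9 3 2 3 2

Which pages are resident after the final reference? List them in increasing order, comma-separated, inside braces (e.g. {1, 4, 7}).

{2, 3, 9}

8 → fault, frames (8)
5 → fault, frames (8 5)
9 → fault, frames (8 5 9)
2 → fault, evict 8, frames (5 9 2)
5 → hit
7 → fault, evict 5, frames (9 2 7)
2 → hit
7 → hit
3 → fault, evict 9, frames (2 7 3)
9 → fault, evict 2, frames (7 3 9)
3 → hit
2 → fault, evict 7, frames (3 9 2)
3 → hit
2 → hit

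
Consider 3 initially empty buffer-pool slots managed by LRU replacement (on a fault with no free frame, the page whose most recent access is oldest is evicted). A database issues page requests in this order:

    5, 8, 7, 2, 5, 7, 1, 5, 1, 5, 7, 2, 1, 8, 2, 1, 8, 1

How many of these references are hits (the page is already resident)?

9

5 → fault, frames (5)
8 → fault, frames (5 8)
7 → fault, frames (5 8 7)
2 → fault, evict 5, frames (8 7 2)
5 → fault, evict 8, frames (7 2 5)
7 → hit
1 → fault, evict 2, frames (5 7 1)
5 → hit
1 → hit
5 → hit
7 → hit
2 → fault, evict 1, frames (5 7 2)
1 → fault, evict 5, frames (7 2 1)
8 → fault, evict 7, frames (2 1 8)
2 → hit
1 → hit
8 → hit
1 → hit
Hits: 9.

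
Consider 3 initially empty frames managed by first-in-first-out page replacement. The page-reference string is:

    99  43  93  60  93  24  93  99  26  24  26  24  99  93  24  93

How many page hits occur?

99: miss, frames (99)
43: miss, frames (99 43)
93: miss, frames (99 43 93)
60: miss, evict 99, frames (43 93 60)
93: hit
24: miss, evict 43, frames (93 60 24)
93: hit
99: miss, evict 93, frames (60 24 99)
26: miss, evict 60, frames (24 99 26)
24: hit
26: hit
24: hit
99: hit
93: miss, evict 24, frames (99 26 93)
24: miss, evict 99, frames (26 93 24)
93: hit
Hits: 7.

7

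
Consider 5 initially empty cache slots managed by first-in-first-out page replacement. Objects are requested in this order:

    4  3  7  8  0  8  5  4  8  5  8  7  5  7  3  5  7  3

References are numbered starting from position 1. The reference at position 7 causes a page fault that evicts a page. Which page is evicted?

pos 1: 4 → miss, frames [4]
pos 2: 3 → miss, frames [4, 3]
pos 3: 7 → miss, frames [4, 3, 7]
pos 4: 8 → miss, frames [4, 3, 7, 8]
pos 5: 0 → miss, frames [4, 3, 7, 8, 0]
pos 6: 8 → hit
pos 7: 5 → miss, evict 4, frames [3, 7, 8, 0, 5]
At position 7, page 4 is evicted.

4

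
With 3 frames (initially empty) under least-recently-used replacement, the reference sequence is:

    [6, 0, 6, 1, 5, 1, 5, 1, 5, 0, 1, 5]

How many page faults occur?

6: fault, frames (6)
0: fault, frames (6 0)
6: hit
1: fault, frames (0 6 1)
5: fault, evict 0, frames (6 1 5)
1: hit
5: hit
1: hit
5: hit
0: fault, evict 6, frames (1 5 0)
1: hit
5: hit
Page faults: 5.

5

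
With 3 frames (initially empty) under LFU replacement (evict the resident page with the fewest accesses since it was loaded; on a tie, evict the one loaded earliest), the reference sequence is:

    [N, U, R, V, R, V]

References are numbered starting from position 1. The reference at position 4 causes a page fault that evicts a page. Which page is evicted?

N

pos 1: N -> fault, frames [N]
pos 2: U -> fault, frames [N, U]
pos 3: R -> fault, frames [N, U, R]
pos 4: V -> fault, evict N, frames [U, R, V]
At position 4, page N is evicted.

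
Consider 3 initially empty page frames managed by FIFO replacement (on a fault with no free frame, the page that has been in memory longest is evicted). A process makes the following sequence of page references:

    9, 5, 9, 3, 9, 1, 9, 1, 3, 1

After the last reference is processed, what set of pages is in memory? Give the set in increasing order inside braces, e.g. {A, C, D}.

{1, 3, 9}

9: miss, frames (9)
5: miss, frames (9 5)
9: hit
3: miss, frames (9 5 3)
9: hit
1: miss, evict 9, frames (5 3 1)
9: miss, evict 5, frames (3 1 9)
1: hit
3: hit
1: hit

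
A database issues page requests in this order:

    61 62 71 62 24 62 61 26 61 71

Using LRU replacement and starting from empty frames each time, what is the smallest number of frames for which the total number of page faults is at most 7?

2

f=1: 10 faults
f=2: 7 faults
f=3: 7 faults
f=4: 6 faults
f=5: 5 faults
Smallest f with faults ≤ 7 is 2.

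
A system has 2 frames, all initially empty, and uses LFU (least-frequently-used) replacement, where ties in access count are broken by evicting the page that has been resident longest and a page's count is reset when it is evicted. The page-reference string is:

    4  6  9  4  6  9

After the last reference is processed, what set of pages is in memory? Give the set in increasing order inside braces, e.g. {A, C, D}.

{6, 9}

4: fault, frames {4}
6: fault, frames {4,6}
9: fault, evict 4, frames {6,9}
4: fault, evict 6, frames {9,4}
6: fault, evict 9, frames {4,6}
9: fault, evict 4, frames {6,9}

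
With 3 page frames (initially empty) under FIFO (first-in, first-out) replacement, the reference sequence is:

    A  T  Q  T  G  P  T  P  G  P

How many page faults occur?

6

A -> miss, frames (A)
T -> miss, frames (A T)
Q -> miss, frames (A T Q)
T -> hit
G -> miss, evict A, frames (T Q G)
P -> miss, evict T, frames (Q G P)
T -> miss, evict Q, frames (G P T)
P -> hit
G -> hit
P -> hit
Page faults: 6.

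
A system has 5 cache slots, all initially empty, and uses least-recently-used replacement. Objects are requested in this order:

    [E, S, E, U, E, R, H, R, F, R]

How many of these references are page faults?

E → fault, frames {E}
S → fault, frames {E,S}
E → hit
U → fault, frames {S,E,U}
E → hit
R → fault, frames {S,U,E,R}
H → fault, frames {S,U,E,R,H}
R → hit
F → fault, evict S, frames {U,E,H,R,F}
R → hit
Page faults: 6.

6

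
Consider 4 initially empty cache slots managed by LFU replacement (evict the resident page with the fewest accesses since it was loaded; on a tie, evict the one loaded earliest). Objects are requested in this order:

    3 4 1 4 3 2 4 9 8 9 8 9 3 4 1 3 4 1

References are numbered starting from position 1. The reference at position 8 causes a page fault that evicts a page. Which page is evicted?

1

pos 1: 3 → miss, frames (3)
pos 2: 4 → miss, frames (3 4)
pos 3: 1 → miss, frames (3 4 1)
pos 4: 4 → hit
pos 5: 3 → hit
pos 6: 2 → miss, frames (3 4 1 2)
pos 7: 4 → hit
pos 8: 9 → miss, evict 1, frames (3 4 2 9)
At position 8, page 1 is evicted.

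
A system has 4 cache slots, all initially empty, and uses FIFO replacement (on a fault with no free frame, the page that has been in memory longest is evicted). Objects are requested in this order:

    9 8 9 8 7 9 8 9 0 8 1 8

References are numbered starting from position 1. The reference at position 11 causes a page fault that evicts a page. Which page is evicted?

9

pos 1: 9 → fault, frames (9)
pos 2: 8 → fault, frames (9 8)
pos 3: 9 → hit
pos 4: 8 → hit
pos 5: 7 → fault, frames (9 8 7)
pos 6: 9 → hit
pos 7: 8 → hit
pos 8: 9 → hit
pos 9: 0 → fault, frames (9 8 7 0)
pos 10: 8 → hit
pos 11: 1 → fault, evict 9, frames (8 7 0 1)
At position 11, page 9 is evicted.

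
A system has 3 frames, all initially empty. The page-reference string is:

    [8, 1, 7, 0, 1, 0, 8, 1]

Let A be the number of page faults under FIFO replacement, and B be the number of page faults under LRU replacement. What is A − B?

1

Under FIFO: F F F F . . F F → 6 faults.
Under LRU: F F F F . . F . → 5 faults.
A − B = 6 − 5 = 1.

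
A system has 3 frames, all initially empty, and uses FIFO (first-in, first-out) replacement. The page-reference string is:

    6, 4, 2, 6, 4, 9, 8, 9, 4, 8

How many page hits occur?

6 → miss, frames (6)
4 → miss, frames (6 4)
2 → miss, frames (6 4 2)
6 → hit
4 → hit
9 → miss, evict 6, frames (4 2 9)
8 → miss, evict 4, frames (2 9 8)
9 → hit
4 → miss, evict 2, frames (9 8 4)
8 → hit
Hits: 4.

4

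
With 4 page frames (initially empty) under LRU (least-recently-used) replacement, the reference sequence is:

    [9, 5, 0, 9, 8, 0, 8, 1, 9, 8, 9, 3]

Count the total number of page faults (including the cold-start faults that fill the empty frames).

9 → fault, frames {9}
5 → fault, frames {9,5}
0 → fault, frames {9,5,0}
9 → hit
8 → fault, frames {5,0,9,8}
0 → hit
8 → hit
1 → fault, evict 5, frames {9,0,8,1}
9 → hit
8 → hit
9 → hit
3 → fault, evict 0, frames {1,8,9,3}
Page faults: 6.

6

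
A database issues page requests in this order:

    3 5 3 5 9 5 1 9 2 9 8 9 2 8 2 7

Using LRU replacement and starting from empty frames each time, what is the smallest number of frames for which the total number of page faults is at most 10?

2

f=1: 16 faults
f=2: 10 faults
f=3: 7 faults
f=4: 7 faults
f=5: 7 faults
f=6: 7 faults
f=7: 7 faults
Smallest f with faults ≤ 10 is 2.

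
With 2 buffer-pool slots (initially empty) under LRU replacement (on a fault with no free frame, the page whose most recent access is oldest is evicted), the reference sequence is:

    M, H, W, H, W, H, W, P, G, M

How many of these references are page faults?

M -> miss, frames {M}
H -> miss, frames {M,H}
W -> miss, evict M, frames {H,W}
H -> hit
W -> hit
H -> hit
W -> hit
P -> miss, evict H, frames {W,P}
G -> miss, evict W, frames {P,G}
M -> miss, evict P, frames {G,M}
Page faults: 6.

6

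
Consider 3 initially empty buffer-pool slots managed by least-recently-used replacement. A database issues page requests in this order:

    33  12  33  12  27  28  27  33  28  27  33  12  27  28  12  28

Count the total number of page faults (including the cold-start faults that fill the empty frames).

7

33 → miss, frames (33)
12 → miss, frames (33 12)
33 → hit
12 → hit
27 → miss, frames (33 12 27)
28 → miss, evict 33, frames (12 27 28)
27 → hit
33 → miss, evict 12, frames (28 27 33)
28 → hit
27 → hit
33 → hit
12 → miss, evict 28, frames (27 33 12)
27 → hit
28 → miss, evict 33, frames (12 27 28)
12 → hit
28 → hit
Page faults: 7.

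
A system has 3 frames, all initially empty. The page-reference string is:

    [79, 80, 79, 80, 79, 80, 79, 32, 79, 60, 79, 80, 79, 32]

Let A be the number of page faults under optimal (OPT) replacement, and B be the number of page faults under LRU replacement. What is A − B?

Under OPT: F F . . . . . F . F . . . F → 5 faults.
Under LRU: F F . . . . . F . F . F . F → 6 faults.
A − B = 5 − 6 = -1.

-1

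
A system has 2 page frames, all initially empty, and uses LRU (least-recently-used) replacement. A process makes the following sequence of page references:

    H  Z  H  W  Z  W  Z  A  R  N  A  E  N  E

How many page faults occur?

H -> miss, frames [H]
Z -> miss, frames [H, Z]
H -> hit
W -> miss, evict Z, frames [H, W]
Z -> miss, evict H, frames [W, Z]
W -> hit
Z -> hit
A -> miss, evict W, frames [Z, A]
R -> miss, evict Z, frames [A, R]
N -> miss, evict A, frames [R, N]
A -> miss, evict R, frames [N, A]
E -> miss, evict N, frames [A, E]
N -> miss, evict A, frames [E, N]
E -> hit
Page faults: 10.

10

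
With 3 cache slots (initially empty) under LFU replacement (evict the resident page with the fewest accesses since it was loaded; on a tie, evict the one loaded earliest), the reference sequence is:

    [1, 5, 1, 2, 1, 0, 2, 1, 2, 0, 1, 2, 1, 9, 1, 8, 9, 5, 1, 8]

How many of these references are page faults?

9

1: fault, frames (1)
5: fault, frames (1 5)
1: hit
2: fault, frames (1 5 2)
1: hit
0: fault, evict 5, frames (1 2 0)
2: hit
1: hit
2: hit
0: hit
1: hit
2: hit
1: hit
9: fault, evict 0, frames (1 2 9)
1: hit
8: fault, evict 9, frames (1 2 8)
9: fault, evict 8, frames (1 2 9)
5: fault, evict 9, frames (1 2 5)
1: hit
8: fault, evict 5, frames (1 2 8)
Page faults: 9.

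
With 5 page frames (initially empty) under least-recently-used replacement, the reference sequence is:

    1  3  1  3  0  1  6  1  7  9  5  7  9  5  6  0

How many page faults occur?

1 → miss, frames [1]
3 → miss, frames [1, 3]
1 → hit
3 → hit
0 → miss, frames [1, 3, 0]
1 → hit
6 → miss, frames [3, 0, 1, 6]
1 → hit
7 → miss, frames [3, 0, 6, 1, 7]
9 → miss, evict 3, frames [0, 6, 1, 7, 9]
5 → miss, evict 0, frames [6, 1, 7, 9, 5]
7 → hit
9 → hit
5 → hit
6 → hit
0 → miss, evict 1, frames [7, 9, 5, 6, 0]
Page faults: 8.

8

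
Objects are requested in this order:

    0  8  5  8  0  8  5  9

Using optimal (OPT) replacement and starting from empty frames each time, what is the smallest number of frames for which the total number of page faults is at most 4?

f=1: 8 faults
f=2: 6 faults
f=3: 4 faults
f=4: 4 faults
Smallest f with faults ≤ 4 is 3.

3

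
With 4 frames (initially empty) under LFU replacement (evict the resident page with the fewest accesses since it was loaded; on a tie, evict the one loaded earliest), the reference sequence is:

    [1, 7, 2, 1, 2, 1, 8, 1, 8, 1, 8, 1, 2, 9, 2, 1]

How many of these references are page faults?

5

1 → fault, frames (1)
7 → fault, frames (1 7)
2 → fault, frames (1 7 2)
1 → hit
2 → hit
1 → hit
8 → fault, frames (1 7 2 8)
1 → hit
8 → hit
1 → hit
8 → hit
1 → hit
2 → hit
9 → fault, evict 7, frames (1 2 8 9)
2 → hit
1 → hit
Page faults: 5.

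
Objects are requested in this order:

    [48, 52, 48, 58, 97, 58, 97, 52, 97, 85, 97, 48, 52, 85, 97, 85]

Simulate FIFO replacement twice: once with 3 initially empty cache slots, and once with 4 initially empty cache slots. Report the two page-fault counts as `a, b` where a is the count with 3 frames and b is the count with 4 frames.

3 frames: F F . F F . . . . F . F F . F F → 9 faults.
4 frames: F F . F F . . . . F . F F . . . → 7 faults.
7 < 9: adding a frame reduced faults, as is typical.

9, 7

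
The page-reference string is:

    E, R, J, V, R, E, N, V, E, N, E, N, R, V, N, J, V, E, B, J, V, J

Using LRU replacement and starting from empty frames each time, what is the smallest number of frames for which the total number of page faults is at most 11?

4

f=1: 22 faults
f=2: 19 faults
f=3: 14 faults
f=4: 8 faults
f=5: 6 faults
f=6: 6 faults
Smallest f with faults ≤ 11 is 4.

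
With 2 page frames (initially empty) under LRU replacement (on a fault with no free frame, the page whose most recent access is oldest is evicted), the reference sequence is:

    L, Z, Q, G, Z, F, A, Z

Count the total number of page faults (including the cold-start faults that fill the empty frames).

8

L -> fault, frames (L)
Z -> fault, frames (L Z)
Q -> fault, evict L, frames (Z Q)
G -> fault, evict Z, frames (Q G)
Z -> fault, evict Q, frames (G Z)
F -> fault, evict G, frames (Z F)
A -> fault, evict Z, frames (F A)
Z -> fault, evict F, frames (A Z)
Page faults: 8.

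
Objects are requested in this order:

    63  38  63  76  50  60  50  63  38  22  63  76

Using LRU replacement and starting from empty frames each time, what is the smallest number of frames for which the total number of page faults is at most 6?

f=1: 12 faults
f=2: 10 faults
f=3: 9 faults
f=4: 8 faults
f=5: 7 faults
f=6: 6 faults
Smallest f with faults ≤ 6 is 6.

6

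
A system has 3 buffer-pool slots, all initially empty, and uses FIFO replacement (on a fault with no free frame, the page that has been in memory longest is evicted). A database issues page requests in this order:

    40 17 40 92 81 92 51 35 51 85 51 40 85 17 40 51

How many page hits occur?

6

40: fault, frames [40]
17: fault, frames [40, 17]
40: hit
92: fault, frames [40, 17, 92]
81: fault, evict 40, frames [17, 92, 81]
92: hit
51: fault, evict 17, frames [92, 81, 51]
35: fault, evict 92, frames [81, 51, 35]
51: hit
85: fault, evict 81, frames [51, 35, 85]
51: hit
40: fault, evict 51, frames [35, 85, 40]
85: hit
17: fault, evict 35, frames [85, 40, 17]
40: hit
51: fault, evict 85, frames [40, 17, 51]
Hits: 6.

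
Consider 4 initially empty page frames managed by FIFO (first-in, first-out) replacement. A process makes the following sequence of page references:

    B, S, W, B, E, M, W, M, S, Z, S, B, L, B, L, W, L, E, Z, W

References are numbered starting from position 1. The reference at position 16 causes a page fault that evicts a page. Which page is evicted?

pos 1: B: fault, frames [B]
pos 2: S: fault, frames [B, S]
pos 3: W: fault, frames [B, S, W]
pos 4: B: hit
pos 5: E: fault, frames [B, S, W, E]
pos 6: M: fault, evict B, frames [S, W, E, M]
pos 7: W: hit
pos 8: M: hit
pos 9: S: hit
pos 10: Z: fault, evict S, frames [W, E, M, Z]
pos 11: S: fault, evict W, frames [E, M, Z, S]
pos 12: B: fault, evict E, frames [M, Z, S, B]
pos 13: L: fault, evict M, frames [Z, S, B, L]
pos 14: B: hit
pos 15: L: hit
pos 16: W: fault, evict Z, frames [S, B, L, W]
At position 16, page Z is evicted.

Z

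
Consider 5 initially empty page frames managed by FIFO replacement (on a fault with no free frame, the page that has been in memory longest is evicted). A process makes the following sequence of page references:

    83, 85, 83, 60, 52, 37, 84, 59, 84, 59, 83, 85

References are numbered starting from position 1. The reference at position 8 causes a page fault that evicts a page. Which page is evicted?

pos 1: 83 -> miss, frames [83]
pos 2: 85 -> miss, frames [83, 85]
pos 3: 83 -> hit
pos 4: 60 -> miss, frames [83, 85, 60]
pos 5: 52 -> miss, frames [83, 85, 60, 52]
pos 6: 37 -> miss, frames [83, 85, 60, 52, 37]
pos 7: 84 -> miss, evict 83, frames [85, 60, 52, 37, 84]
pos 8: 59 -> miss, evict 85, frames [60, 52, 37, 84, 59]
At position 8, page 85 is evicted.

85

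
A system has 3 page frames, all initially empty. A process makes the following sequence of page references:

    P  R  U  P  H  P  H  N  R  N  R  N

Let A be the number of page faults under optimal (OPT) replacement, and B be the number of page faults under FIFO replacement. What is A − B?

-2

Under OPT: F F F . F . . F . . . . → 5 faults.
Under FIFO: F F F . F F . F F . . . → 7 faults.
A − B = 5 − 7 = -2.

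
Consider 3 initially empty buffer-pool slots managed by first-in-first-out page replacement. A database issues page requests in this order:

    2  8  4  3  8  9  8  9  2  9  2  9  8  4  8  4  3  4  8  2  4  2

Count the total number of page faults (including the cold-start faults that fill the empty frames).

12

2 → miss, frames {2}
8 → miss, frames {2,8}
4 → miss, frames {2,8,4}
3 → miss, evict 2, frames {8,4,3}
8 → hit
9 → miss, evict 8, frames {4,3,9}
8 → miss, evict 4, frames {3,9,8}
9 → hit
2 → miss, evict 3, frames {9,8,2}
9 → hit
2 → hit
9 → hit
8 → hit
4 → miss, evict 9, frames {8,2,4}
8 → hit
4 → hit
3 → miss, evict 8, frames {2,4,3}
4 → hit
8 → miss, evict 2, frames {4,3,8}
2 → miss, evict 4, frames {3,8,2}
4 → miss, evict 3, frames {8,2,4}
2 → hit
Page faults: 12.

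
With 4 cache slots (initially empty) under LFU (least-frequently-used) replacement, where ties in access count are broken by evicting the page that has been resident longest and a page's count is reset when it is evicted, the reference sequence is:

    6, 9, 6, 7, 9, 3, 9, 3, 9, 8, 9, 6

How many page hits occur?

7

6: fault, frames (6)
9: fault, frames (6 9)
6: hit
7: fault, frames (6 9 7)
9: hit
3: fault, frames (6 9 7 3)
9: hit
3: hit
9: hit
8: fault, evict 7, frames (6 9 3 8)
9: hit
6: hit
Hits: 7.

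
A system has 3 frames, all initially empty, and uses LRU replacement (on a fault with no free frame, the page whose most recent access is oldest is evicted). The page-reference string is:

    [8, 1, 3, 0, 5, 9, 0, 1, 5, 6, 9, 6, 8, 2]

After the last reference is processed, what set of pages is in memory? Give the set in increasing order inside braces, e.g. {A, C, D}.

{2, 6, 8}

8 → miss, frames {8}
1 → miss, frames {8,1}
3 → miss, frames {8,1,3}
0 → miss, evict 8, frames {1,3,0}
5 → miss, evict 1, frames {3,0,5}
9 → miss, evict 3, frames {0,5,9}
0 → hit
1 → miss, evict 5, frames {9,0,1}
5 → miss, evict 9, frames {0,1,5}
6 → miss, evict 0, frames {1,5,6}
9 → miss, evict 1, frames {5,6,9}
6 → hit
8 → miss, evict 5, frames {9,6,8}
2 → miss, evict 9, frames {6,8,2}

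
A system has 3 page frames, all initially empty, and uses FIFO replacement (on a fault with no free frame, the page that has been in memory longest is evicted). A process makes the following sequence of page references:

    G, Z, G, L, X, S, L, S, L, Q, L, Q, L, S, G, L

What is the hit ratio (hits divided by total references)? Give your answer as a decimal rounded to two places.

0.50

G → miss, frames [G]
Z → miss, frames [G, Z]
G → hit
L → miss, frames [G, Z, L]
X → miss, evict G, frames [Z, L, X]
S → miss, evict Z, frames [L, X, S]
L → hit
S → hit
L → hit
Q → miss, evict L, frames [X, S, Q]
L → miss, evict X, frames [S, Q, L]
Q → hit
L → hit
S → hit
G → miss, evict S, frames [Q, L, G]
L → hit
Hits: 8 of 16 references → 8/16 = 0.5000.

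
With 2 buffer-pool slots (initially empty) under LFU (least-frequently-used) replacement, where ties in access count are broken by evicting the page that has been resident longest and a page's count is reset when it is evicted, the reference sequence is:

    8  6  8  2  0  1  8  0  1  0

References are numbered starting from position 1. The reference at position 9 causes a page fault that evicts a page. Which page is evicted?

0

pos 1: 8 → fault, frames [8]
pos 2: 6 → fault, frames [8, 6]
pos 3: 8 → hit
pos 4: 2 → fault, evict 6, frames [8, 2]
pos 5: 0 → fault, evict 2, frames [8, 0]
pos 6: 1 → fault, evict 0, frames [8, 1]
pos 7: 8 → hit
pos 8: 0 → fault, evict 1, frames [8, 0]
pos 9: 1 → fault, evict 0, frames [8, 1]
At position 9, page 0 is evicted.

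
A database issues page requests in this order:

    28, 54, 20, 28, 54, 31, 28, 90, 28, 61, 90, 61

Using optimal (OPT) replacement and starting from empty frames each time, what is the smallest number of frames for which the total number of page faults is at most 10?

2

f=1: 12 faults
f=2: 7 faults
f=3: 6 faults
f=4: 6 faults
f=5: 6 faults
f=6: 6 faults
Smallest f with faults ≤ 10 is 2.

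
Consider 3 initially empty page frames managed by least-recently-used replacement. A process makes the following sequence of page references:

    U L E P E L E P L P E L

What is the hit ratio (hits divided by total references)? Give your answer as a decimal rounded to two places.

U → miss, frames (U)
L → miss, frames (U L)
E → miss, frames (U L E)
P → miss, evict U, frames (L E P)
E → hit
L → hit
E → hit
P → hit
L → hit
P → hit
E → hit
L → hit
Hits: 8 of 12 references → 8/12 = 0.6667.

0.67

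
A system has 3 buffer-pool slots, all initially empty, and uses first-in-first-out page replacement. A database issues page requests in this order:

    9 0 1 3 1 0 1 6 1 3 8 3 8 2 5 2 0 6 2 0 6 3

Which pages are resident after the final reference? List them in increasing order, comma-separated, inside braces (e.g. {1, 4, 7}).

9 → miss, frames [9]
0 → miss, frames [9, 0]
1 → miss, frames [9, 0, 1]
3 → miss, evict 9, frames [0, 1, 3]
1 → hit
0 → hit
1 → hit
6 → miss, evict 0, frames [1, 3, 6]
1 → hit
3 → hit
8 → miss, evict 1, frames [3, 6, 8]
3 → hit
8 → hit
2 → miss, evict 3, frames [6, 8, 2]
5 → miss, evict 6, frames [8, 2, 5]
2 → hit
0 → miss, evict 8, frames [2, 5, 0]
6 → miss, evict 2, frames [5, 0, 6]
2 → miss, evict 5, frames [0, 6, 2]
0 → hit
6 → hit
3 → miss, evict 0, frames [6, 2, 3]

{2, 3, 6}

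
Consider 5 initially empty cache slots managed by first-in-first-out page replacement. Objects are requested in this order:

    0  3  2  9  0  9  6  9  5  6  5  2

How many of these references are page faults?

6

0 -> fault, frames (0)
3 -> fault, frames (0 3)
2 -> fault, frames (0 3 2)
9 -> fault, frames (0 3 2 9)
0 -> hit
9 -> hit
6 -> fault, frames (0 3 2 9 6)
9 -> hit
5 -> fault, evict 0, frames (3 2 9 6 5)
6 -> hit
5 -> hit
2 -> hit
Page faults: 6.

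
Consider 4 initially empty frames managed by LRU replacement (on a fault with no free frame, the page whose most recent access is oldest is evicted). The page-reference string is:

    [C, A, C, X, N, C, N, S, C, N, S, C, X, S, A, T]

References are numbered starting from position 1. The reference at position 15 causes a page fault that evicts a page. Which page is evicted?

pos 1: C -> miss, frames (C)
pos 2: A -> miss, frames (C A)
pos 3: C -> hit
pos 4: X -> miss, frames (A C X)
pos 5: N -> miss, frames (A C X N)
pos 6: C -> hit
pos 7: N -> hit
pos 8: S -> miss, evict A, frames (X C N S)
pos 9: C -> hit
pos 10: N -> hit
pos 11: S -> hit
pos 12: C -> hit
pos 13: X -> hit
pos 14: S -> hit
pos 15: A -> miss, evict N, frames (C X S A)
At position 15, page N is evicted.

N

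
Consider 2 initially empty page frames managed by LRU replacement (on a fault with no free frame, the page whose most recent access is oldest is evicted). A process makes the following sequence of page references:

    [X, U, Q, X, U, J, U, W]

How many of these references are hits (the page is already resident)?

1

X: fault, frames [X]
U: fault, frames [X, U]
Q: fault, evict X, frames [U, Q]
X: fault, evict U, frames [Q, X]
U: fault, evict Q, frames [X, U]
J: fault, evict X, frames [U, J]
U: hit
W: fault, evict J, frames [U, W]
Hits: 1.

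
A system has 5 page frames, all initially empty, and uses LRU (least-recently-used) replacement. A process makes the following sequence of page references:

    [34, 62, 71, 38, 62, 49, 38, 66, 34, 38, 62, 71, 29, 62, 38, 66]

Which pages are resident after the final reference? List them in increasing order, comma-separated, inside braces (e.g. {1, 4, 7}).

{29, 38, 62, 66, 71}

34 -> fault, frames {34}
62 -> fault, frames {34,62}
71 -> fault, frames {34,62,71}
38 -> fault, frames {34,62,71,38}
62 -> hit
49 -> fault, frames {34,71,38,62,49}
38 -> hit
66 -> fault, evict 34, frames {71,62,49,38,66}
34 -> fault, evict 71, frames {62,49,38,66,34}
38 -> hit
62 -> hit
71 -> fault, evict 49, frames {66,34,38,62,71}
29 -> fault, evict 66, frames {34,38,62,71,29}
62 -> hit
38 -> hit
66 -> fault, evict 34, frames {71,29,62,38,66}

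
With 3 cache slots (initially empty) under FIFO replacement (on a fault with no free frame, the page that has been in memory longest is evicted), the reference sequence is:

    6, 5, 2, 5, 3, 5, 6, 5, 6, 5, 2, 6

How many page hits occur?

6: miss, frames [6]
5: miss, frames [6, 5]
2: miss, frames [6, 5, 2]
5: hit
3: miss, evict 6, frames [5, 2, 3]
5: hit
6: miss, evict 5, frames [2, 3, 6]
5: miss, evict 2, frames [3, 6, 5]
6: hit
5: hit
2: miss, evict 3, frames [6, 5, 2]
6: hit
Hits: 5.

5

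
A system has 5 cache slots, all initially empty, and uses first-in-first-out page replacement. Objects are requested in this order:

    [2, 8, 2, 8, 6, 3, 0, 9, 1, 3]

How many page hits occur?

3

2 -> fault, frames {2}
8 -> fault, frames {2,8}
2 -> hit
8 -> hit
6 -> fault, frames {2,8,6}
3 -> fault, frames {2,8,6,3}
0 -> fault, frames {2,8,6,3,0}
9 -> fault, evict 2, frames {8,6,3,0,9}
1 -> fault, evict 8, frames {6,3,0,9,1}
3 -> hit
Hits: 3.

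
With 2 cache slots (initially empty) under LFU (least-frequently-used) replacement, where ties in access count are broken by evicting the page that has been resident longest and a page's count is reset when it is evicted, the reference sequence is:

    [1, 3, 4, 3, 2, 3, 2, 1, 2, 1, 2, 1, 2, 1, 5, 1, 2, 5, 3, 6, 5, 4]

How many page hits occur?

1 → miss, frames {1}
3 → miss, frames {1,3}
4 → miss, evict 1, frames {3,4}
3 → hit
2 → miss, evict 4, frames {3,2}
3 → hit
2 → hit
1 → miss, evict 2, frames {3,1}
2 → miss, evict 1, frames {3,2}
1 → miss, evict 2, frames {3,1}
2 → miss, evict 1, frames {3,2}
1 → miss, evict 2, frames {3,1}
2 → miss, evict 1, frames {3,2}
1 → miss, evict 2, frames {3,1}
5 → miss, evict 1, frames {3,5}
1 → miss, evict 5, frames {3,1}
2 → miss, evict 1, frames {3,2}
5 → miss, evict 2, frames {3,5}
3 → hit
6 → miss, evict 5, frames {3,6}
5 → miss, evict 6, frames {3,5}
4 → miss, evict 5, frames {3,4}
Hits: 4.

4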